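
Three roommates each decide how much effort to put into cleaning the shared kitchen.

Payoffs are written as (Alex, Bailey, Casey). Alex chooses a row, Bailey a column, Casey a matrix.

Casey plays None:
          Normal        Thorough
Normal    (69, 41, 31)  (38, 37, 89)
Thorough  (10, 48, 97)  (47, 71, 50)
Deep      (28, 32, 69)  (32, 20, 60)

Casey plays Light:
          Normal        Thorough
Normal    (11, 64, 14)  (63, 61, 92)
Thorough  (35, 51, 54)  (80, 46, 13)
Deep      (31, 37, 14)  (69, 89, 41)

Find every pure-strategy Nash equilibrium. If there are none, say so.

For each strategy profile, look for a profitable unilateral deviation.
(Normal, Normal, None): Alex gets 69, best alternative 28; Bailey gets 41, best alternative 37; Casey gets 31, best alternative 14. No profitable deviation — NE.
(Normal, Normal, Light): Alex can switch to Thorough (11 → 35). Not NE.
(Normal, Thorough, None): Alex can switch to Thorough (38 → 47). Not NE.
(Normal, Thorough, Light): Alex can switch to Thorough (63 → 80). Not NE.
(Thorough, Normal, None): Alex can switch to Normal (10 → 69). Not NE.
(Thorough, Normal, Light): Casey can switch to None (54 → 97). Not NE.
(Thorough, Thorough, None): Alex gets 47, best alternative 38; Bailey gets 71, best alternative 48; Casey gets 50, best alternative 13. No profitable deviation — NE.
(Thorough, Thorough, Light): Bailey can switch to Normal (46 → 51). Not NE.
(Deep, Normal, None): Alex can switch to Normal (28 → 69). Not NE.
(Deep, Normal, Light): Alex can switch to Thorough (31 → 35). Not NE.
(Deep, Thorough, None): Alex can switch to Normal (32 → 38). Not NE.
(Deep, Thorough, Light): Alex can switch to Thorough (69 → 80). Not NE.

Pure-strategy Nash equilibria: (Normal, Normal, None); (Thorough, Thorough, None)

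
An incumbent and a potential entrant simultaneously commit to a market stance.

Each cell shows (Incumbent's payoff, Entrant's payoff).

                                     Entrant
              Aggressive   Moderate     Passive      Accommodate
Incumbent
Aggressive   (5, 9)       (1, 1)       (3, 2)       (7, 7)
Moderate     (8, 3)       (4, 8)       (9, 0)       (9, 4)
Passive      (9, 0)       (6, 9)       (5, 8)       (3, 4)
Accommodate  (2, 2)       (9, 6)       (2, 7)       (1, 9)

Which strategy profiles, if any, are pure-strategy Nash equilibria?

Incumbent against Aggressive: payoffs 5, 8, 9, 2 → best response Passive.
Incumbent against Moderate: payoffs 1, 4, 6, 9 → best response Accommodate.
Incumbent against Passive: payoffs 3, 9, 5, 2 → best response Moderate.
Incumbent against Accommodate: payoffs 7, 9, 3, 1 → best response Moderate.
Entrant against Aggressive: payoffs 9, 1, 2, 7 → best response Aggressive.
Entrant against Moderate: payoffs 3, 8, 0, 4 → best response Moderate.
Entrant against Passive: payoffs 0, 9, 8, 4 → best response Moderate.
Entrant against Accommodate: payoffs 2, 6, 7, 9 → best response Accommodate.
No profile is a mutual best response for all players.

No pure-strategy Nash equilibrium.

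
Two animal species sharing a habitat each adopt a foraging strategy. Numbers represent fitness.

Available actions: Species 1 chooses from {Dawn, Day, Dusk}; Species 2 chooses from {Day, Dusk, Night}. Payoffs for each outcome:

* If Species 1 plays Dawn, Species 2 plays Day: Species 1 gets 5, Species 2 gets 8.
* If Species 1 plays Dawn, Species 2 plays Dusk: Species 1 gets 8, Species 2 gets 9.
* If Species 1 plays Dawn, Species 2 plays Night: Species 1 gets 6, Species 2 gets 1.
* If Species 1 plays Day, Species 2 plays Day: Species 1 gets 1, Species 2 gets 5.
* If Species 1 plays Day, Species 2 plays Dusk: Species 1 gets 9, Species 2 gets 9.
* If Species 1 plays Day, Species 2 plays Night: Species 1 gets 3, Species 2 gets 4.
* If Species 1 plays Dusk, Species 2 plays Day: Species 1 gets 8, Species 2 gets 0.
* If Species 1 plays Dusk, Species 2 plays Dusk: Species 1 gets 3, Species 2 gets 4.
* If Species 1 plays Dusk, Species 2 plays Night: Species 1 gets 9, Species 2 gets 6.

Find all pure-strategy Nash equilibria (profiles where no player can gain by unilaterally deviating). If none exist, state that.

Species 1 against Day: payoffs 5, 1, 8 → best response Dusk.
Species 1 against Dusk: payoffs 8, 9, 3 → best response Day.
Species 1 against Night: payoffs 6, 3, 9 → best response Dusk.
Species 2 against Dawn: payoffs 8, 9, 1 → best response Dusk.
Species 2 against Day: payoffs 5, 9, 4 → best response Dusk.
Species 2 against Dusk: payoffs 0, 4, 6 → best response Night.
Mutual best responses: (Day, Dusk); (Dusk, Night).

The pure Nash equilibria are (Day, Dusk) and (Dusk, Night).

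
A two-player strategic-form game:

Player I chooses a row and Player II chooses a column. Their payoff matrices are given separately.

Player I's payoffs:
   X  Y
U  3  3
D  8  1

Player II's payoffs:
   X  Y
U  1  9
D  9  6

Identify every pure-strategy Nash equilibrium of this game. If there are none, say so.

(U, X): Player I can switch to D (3 → 8). Not NE.
(U, Y): Player I gets 3, best alternative 1; Player II gets 9, best alternative 1. No profitable deviation — NE.
(D, X): Player I gets 8, best alternative 3; Player II gets 9, best alternative 6. No profitable deviation — NE.
(D, Y): Player I can switch to U (1 → 3). Not NE.

Pure-strategy Nash equilibria: (U, Y), (D, X)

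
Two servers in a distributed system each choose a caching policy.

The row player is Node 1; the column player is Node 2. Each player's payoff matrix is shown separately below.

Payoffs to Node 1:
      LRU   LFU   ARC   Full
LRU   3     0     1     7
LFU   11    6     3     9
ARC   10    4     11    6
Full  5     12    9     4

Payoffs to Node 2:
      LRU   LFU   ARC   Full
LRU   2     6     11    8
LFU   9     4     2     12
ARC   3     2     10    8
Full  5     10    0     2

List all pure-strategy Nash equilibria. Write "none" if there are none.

Pure-strategy Nash equilibria: (LFU, Full), (ARC, ARC), (Full, LFU)

Node 1 against LRU: payoffs 3, 11, 10, 5 → best response LFU.
Node 1 against LFU: payoffs 0, 6, 4, 12 → best response Full.
Node 1 against ARC: payoffs 1, 3, 11, 9 → best response ARC.
Node 1 against Full: payoffs 7, 9, 6, 4 → best response LFU.
Node 2 against LRU: payoffs 2, 6, 11, 8 → best response ARC.
Node 2 against LFU: payoffs 9, 4, 2, 12 → best response Full.
Node 2 against ARC: payoffs 3, 2, 10, 8 → best response ARC.
Node 2 against Full: payoffs 5, 10, 0, 2 → best response LFU.
Mutual best responses: (LFU, Full); (ARC, ARC); (Full, LFU).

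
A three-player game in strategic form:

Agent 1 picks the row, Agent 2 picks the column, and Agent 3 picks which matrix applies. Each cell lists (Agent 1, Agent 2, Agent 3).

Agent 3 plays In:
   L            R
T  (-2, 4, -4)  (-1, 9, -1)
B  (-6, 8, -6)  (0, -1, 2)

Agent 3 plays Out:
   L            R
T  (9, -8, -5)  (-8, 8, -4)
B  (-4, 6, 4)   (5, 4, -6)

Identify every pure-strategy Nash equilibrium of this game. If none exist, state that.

There is no pure-strategy Nash equilibrium.

(T, L, In): Agent 2 can switch to R (4 → 9). Not NE.
(T, L, Out): Agent 2 can switch to R (-8 → 8). Not NE.
(T, R, In): Agent 1 can switch to B (-1 → 0). Not NE.
(T, R, Out): Agent 1 can switch to B (-8 → 5). Not NE.
(B, L, In): Agent 1 can switch to T (-6 → -2). Not NE.
(B, L, Out): Agent 1 can switch to T (-4 → 9). Not NE.
(The remaining 2 profiles each have a profitable deviation by the same check.)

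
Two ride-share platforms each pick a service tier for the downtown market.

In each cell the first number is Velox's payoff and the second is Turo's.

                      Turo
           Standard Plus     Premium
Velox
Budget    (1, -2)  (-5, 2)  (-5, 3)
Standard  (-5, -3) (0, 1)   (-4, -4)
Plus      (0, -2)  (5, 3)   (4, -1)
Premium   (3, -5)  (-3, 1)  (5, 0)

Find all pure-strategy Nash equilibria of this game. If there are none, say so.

The unique pure-strategy Nash equilibrium is (Plus, Plus).

For each player, find the best response to each opponent profile; mutual best responses are the pure NE.
Velox against Standard: payoffs 1, -5, 0, 3 → best response Premium.
Velox against Plus: payoffs -5, 0, 5, -3 → best response Plus.
Velox against Premium: payoffs -5, -4, 4, 5 → best response Premium.
Turo against Budget: payoffs -2, 2, 3 → best response Premium.
Turo against Standard: payoffs -3, 1, -4 → best response Plus.
Turo against Plus: payoffs -2, 3, -1 → best response Plus.
Turo against Premium: payoffs -5, 1, 0 → best response Plus.
Mutual best responses: (Plus, Plus).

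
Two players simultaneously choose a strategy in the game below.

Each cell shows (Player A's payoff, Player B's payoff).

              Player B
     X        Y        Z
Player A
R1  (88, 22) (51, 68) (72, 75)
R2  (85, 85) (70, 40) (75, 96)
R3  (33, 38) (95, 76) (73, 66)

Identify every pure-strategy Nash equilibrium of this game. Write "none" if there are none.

The pure Nash equilibria are (R2, Z) and (R3, Y).

Player A against X: payoffs 88, 85, 33 → best response R1.
Player A against Y: payoffs 51, 70, 95 → best response R3.
Player A against Z: payoffs 72, 75, 73 → best response R2.
Player B against R1: payoffs 22, 68, 75 → best response Z.
Player B against R2: payoffs 85, 40, 96 → best response Z.
Player B against R3: payoffs 38, 76, 66 → best response Y.
Mutual best responses: (R2, Z); (R3, Y).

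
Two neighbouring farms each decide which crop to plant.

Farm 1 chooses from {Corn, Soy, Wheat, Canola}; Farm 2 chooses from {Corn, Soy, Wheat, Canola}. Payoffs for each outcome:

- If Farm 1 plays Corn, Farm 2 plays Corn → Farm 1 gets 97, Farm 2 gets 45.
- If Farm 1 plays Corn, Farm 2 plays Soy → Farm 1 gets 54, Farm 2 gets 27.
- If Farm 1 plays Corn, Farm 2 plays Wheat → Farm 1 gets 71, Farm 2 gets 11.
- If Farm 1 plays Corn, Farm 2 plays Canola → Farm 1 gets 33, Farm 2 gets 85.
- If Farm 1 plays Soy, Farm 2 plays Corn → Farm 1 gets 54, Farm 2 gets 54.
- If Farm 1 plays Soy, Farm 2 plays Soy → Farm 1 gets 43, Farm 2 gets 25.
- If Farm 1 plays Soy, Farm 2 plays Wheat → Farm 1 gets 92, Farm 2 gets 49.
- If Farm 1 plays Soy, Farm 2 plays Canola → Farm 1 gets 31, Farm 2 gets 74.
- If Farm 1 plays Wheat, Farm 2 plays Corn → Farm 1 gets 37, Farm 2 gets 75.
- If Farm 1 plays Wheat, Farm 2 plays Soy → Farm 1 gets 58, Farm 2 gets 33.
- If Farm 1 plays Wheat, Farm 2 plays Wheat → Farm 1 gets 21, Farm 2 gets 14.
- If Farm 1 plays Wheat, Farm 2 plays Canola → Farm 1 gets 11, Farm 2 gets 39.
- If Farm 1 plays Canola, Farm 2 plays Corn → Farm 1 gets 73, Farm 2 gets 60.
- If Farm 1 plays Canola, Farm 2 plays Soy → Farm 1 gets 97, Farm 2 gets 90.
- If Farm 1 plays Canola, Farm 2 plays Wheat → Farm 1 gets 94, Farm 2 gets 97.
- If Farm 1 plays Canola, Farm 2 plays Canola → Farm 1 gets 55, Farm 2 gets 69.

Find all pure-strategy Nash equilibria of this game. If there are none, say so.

(Corn, Corn): Farm 2 can switch to Canola (45 → 85). Not NE.
(Corn, Soy): Farm 1 can switch to Wheat (54 → 58). Not NE.
(Corn, Wheat): Farm 1 can switch to Soy (71 → 92). Not NE.
(Corn, Canola): Farm 1 can switch to Canola (33 → 55). Not NE.
(Soy, Corn): Farm 1 can switch to Corn (54 → 97). Not NE.
(Soy, Soy): Farm 1 can switch to Corn (43 → 54). Not NE.
(Soy, Wheat): Farm 1 can switch to Canola (92 → 94). Not NE.
(Soy, Canola): Farm 1 can switch to Corn (31 → 33). Not NE.
(Canola, Wheat): Farm 1 gets 94, best alternative 92; Farm 2 gets 97, best alternative 90. No profitable deviation — NE.
(The remaining 7 profiles each have a profitable deviation by the same check.)

The unique pure-strategy Nash equilibrium is (Canola, Wheat).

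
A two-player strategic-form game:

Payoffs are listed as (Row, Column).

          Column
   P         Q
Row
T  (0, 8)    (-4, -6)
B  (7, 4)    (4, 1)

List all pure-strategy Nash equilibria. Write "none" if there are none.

For each player, find the best response to each opponent profile; mutual best responses are the pure NE.
Row against P: payoffs 0, 7 → best response B.
Row against Q: payoffs -4, 4 → best response B.
Column against T: payoffs 8, -6 → best response P.
Column against B: payoffs 4, 1 → best response P.
Mutual best responses: (B, P).

Pure NE: (B, P)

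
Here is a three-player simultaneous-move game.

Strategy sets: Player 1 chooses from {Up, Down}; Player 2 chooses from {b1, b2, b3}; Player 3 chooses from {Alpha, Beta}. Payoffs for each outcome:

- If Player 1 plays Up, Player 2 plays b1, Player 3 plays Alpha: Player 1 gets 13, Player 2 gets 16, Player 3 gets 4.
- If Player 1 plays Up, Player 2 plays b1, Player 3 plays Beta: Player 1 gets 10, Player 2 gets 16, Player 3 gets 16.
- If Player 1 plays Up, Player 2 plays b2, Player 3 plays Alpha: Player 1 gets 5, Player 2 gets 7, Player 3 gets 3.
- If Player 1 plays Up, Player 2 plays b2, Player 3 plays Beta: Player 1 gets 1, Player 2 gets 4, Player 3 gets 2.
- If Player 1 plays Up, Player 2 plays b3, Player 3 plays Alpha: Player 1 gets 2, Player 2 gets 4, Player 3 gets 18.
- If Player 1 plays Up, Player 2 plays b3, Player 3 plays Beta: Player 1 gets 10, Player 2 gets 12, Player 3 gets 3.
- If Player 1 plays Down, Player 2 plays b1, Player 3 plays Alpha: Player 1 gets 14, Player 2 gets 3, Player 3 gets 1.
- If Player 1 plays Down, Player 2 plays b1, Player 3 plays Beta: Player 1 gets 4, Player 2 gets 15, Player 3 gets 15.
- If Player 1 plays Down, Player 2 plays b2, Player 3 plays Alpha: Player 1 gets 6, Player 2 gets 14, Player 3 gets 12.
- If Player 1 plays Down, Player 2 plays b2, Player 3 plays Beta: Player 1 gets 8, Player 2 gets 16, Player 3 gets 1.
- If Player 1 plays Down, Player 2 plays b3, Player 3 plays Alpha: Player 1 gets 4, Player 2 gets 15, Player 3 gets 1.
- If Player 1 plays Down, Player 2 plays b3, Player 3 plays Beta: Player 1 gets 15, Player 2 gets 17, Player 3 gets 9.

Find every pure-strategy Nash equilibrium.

(Up, b1, Alpha): Player 1 can switch to Down (13 → 14). Not NE.
(Up, b1, Beta): Player 1 gets 10, best alternative 4; Player 2 gets 16, best alternative 12; Player 3 gets 16, best alternative 4. No profitable deviation — NE.
(Up, b2, Alpha): Player 1 can switch to Down (5 → 6). Not NE.
(Up, b2, Beta): Player 1 can switch to Down (1 → 8). Not NE.
(Up, b3, Alpha): Player 1 can switch to Down (2 → 4). Not NE.
(Up, b3, Beta): Player 1 can switch to Down (10 → 15). Not NE.
(Down, b1, Alpha): Player 2 can switch to b2 (3 → 14). Not NE.
(Down, b1, Beta): Player 1 can switch to Up (4 → 10). Not NE.
(Down, b2, Alpha): Player 2 can switch to b3 (14 → 15). Not NE.
(Down, b3, Beta): Player 1 gets 15, best alternative 10; Player 2 gets 17, best alternative 16; Player 3 gets 9, best alternative 1. No profitable deviation — NE.
(The remaining 2 profiles each have a profitable deviation by the same check.)

Pure-strategy Nash equilibria: (Up, b1, Beta) and (Down, b3, Beta)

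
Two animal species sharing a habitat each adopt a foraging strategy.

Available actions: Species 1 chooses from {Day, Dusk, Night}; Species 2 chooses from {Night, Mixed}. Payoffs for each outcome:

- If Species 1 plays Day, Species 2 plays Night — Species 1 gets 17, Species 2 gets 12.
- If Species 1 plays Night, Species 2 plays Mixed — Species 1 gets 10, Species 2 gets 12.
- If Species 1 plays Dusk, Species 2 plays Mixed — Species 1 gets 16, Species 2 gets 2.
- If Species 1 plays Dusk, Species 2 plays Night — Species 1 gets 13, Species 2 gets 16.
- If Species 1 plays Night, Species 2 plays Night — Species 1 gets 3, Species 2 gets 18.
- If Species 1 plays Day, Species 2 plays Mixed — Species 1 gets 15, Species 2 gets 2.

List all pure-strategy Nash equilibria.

Pure NE: (Day, Night)

Mark each player's best response to every combination of opponents' strategies; a profile where every player is best-responding is a pure Nash equilibrium.
Species 1 against Night: payoffs 17, 13, 3 → best response Day.
Species 1 against Mixed: payoffs 15, 16, 10 → best response Dusk.
Species 2 against Day: payoffs 12, 2 → best response Night.
Species 2 against Dusk: payoffs 16, 2 → best response Night.
Species 2 against Night: payoffs 18, 12 → best response Night.
Mutual best responses: (Day, Night).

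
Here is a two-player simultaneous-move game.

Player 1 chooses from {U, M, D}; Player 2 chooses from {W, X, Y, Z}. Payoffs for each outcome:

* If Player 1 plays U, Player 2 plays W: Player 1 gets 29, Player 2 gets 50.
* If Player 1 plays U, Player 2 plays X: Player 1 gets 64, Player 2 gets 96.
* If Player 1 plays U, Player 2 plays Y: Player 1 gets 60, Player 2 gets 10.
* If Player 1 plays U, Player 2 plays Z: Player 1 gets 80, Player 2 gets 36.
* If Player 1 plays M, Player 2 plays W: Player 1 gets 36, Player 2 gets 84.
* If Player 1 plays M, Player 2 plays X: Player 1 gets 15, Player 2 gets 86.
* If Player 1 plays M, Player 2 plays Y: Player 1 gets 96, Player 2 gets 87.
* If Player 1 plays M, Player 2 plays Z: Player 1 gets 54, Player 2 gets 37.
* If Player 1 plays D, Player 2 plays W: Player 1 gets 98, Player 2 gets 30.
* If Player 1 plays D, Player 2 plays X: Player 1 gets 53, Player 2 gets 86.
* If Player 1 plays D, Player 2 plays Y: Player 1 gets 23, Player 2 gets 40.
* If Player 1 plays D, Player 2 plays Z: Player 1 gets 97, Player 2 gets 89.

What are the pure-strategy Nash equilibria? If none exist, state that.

(U, X), (M, Y), (D, Z)

Player 1 against W: payoffs 29, 36, 98 → best response D.
Player 1 against X: payoffs 64, 15, 53 → best response U.
Player 1 against Y: payoffs 60, 96, 23 → best response M.
Player 1 against Z: payoffs 80, 54, 97 → best response D.
Player 2 against U: payoffs 50, 96, 10, 36 → best response X.
Player 2 against M: payoffs 84, 86, 87, 37 → best response Y.
Player 2 against D: payoffs 30, 86, 40, 89 → best response Z.
Mutual best responses: (U, X); (M, Y); (D, Z).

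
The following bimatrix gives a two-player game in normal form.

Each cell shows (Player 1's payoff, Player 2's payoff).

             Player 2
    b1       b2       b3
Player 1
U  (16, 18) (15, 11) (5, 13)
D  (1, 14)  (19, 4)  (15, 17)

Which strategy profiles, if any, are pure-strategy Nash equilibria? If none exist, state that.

Player 1 against b1: payoffs 16, 1 → best response U.
Player 1 against b2: payoffs 15, 19 → best response D.
Player 1 against b3: payoffs 5, 15 → best response D.
Player 2 against U: payoffs 18, 11, 13 → best response b1.
Player 2 against D: payoffs 14, 4, 17 → best response b3.
Mutual best responses: (U, b1); (D, b3).

(U, b1) and (D, b3)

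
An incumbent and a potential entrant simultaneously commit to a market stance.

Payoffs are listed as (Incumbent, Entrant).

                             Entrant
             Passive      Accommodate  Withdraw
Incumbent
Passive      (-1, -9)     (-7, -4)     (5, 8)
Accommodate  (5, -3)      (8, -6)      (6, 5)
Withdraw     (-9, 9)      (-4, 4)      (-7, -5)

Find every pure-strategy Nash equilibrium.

For each strategy profile, look for a profitable unilateral deviation.
(Passive, Passive): Incumbent can switch to Accommodate (-1 → 5). Not NE.
(Passive, Accommodate): Incumbent can switch to Accommodate (-7 → 8). Not NE.
(Passive, Withdraw): Incumbent can switch to Accommodate (5 → 6). Not NE.
(Accommodate, Passive): Entrant can switch to Withdraw (-3 → 5). Not NE.
(Accommodate, Accommodate): Entrant can switch to Passive (-6 → -3). Not NE.
(Accommodate, Withdraw): Incumbent gets 6, best alternative 5; Entrant gets 5, best alternative -3. No profitable deviation — NE.
(Withdraw, Passive): Incumbent can switch to Passive (-9 → -1). Not NE.
(Withdraw, Accommodate): Incumbent can switch to Accommodate (-4 → 8). Not NE.
(Withdraw, Withdraw): Incumbent can switch to Passive (-7 → 5). Not NE.

(Accommodate, Withdraw)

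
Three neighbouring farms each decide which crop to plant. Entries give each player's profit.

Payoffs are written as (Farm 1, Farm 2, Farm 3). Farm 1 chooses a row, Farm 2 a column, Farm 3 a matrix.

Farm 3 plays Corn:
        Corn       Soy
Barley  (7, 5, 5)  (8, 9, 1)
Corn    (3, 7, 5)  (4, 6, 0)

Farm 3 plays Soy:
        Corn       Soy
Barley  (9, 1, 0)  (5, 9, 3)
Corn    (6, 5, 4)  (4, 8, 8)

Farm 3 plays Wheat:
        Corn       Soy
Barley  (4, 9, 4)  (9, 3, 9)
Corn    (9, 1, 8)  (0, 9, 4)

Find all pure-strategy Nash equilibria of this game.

No pure-strategy Nash equilibrium.

(Barley, Corn, Corn): Farm 2 can switch to Soy (5 → 9). Not NE.
(Barley, Corn, Soy): Farm 2 can switch to Soy (1 → 9). Not NE.
(Barley, Corn, Wheat): Farm 1 can switch to Corn (4 → 9). Not NE.
(Barley, Soy, Corn): Farm 3 can switch to Soy (1 → 3). Not NE.
(Barley, Soy, Soy): Farm 3 can switch to Wheat (3 → 9). Not NE.
(Barley, Soy, Wheat): Farm 2 can switch to Corn (3 → 9). Not NE.
(The remaining 6 profiles each have a profitable deviation by the same check.)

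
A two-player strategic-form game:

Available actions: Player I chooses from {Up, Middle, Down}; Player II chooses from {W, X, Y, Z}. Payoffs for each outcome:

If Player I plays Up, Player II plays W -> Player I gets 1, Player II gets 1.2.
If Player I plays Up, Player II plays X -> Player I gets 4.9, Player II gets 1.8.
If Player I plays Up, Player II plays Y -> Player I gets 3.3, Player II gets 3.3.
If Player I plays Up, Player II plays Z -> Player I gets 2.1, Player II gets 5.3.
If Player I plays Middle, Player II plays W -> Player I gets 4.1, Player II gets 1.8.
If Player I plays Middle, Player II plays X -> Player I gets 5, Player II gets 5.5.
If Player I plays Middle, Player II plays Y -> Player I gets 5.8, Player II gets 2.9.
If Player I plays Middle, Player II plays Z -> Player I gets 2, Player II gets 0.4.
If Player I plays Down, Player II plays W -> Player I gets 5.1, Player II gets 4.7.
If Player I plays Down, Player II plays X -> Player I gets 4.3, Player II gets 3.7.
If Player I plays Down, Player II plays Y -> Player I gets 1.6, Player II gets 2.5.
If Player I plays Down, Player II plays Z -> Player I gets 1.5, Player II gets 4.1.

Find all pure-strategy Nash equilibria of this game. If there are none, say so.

Check each profile: it is a Nash equilibrium iff no player can strictly gain by switching unilaterally.
(Up, W): Player I can switch to Middle (1 → 4.1). Not NE.
(Up, X): Player I can switch to Middle (4.9 → 5). Not NE.
(Up, Y): Player I can switch to Middle (3.3 → 5.8). Not NE.
(Up, Z): Player I gets 2.1, best alternative 2; Player II gets 5.3, best alternative 3.3. No profitable deviation — NE.
(Middle, W): Player I can switch to Down (4.1 → 5.1). Not NE.
(Middle, X): Player I gets 5, best alternative 4.9; Player II gets 5.5, best alternative 2.9. No profitable deviation — NE.
(Middle, Y): Player II can switch to X (2.9 → 5.5). Not NE.
(Middle, Z): Player I can switch to Up (2 → 2.1). Not NE.
(Down, W): Player I gets 5.1, best alternative 4.1; Player II gets 4.7, best alternative 4.1. No profitable deviation — NE.
(The remaining 3 profiles each have a profitable deviation by the same check.)

Pure-strategy Nash equilibria: (Up, Z) and (Middle, X) and (Down, W)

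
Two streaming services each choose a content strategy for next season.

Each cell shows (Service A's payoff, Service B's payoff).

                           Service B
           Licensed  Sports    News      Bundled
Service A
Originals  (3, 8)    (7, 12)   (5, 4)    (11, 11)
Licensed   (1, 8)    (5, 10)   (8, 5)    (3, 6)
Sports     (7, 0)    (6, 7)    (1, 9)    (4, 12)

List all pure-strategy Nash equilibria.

For each player, find the best response to each opponent profile; mutual best responses are the pure NE.
Service A against Licensed: payoffs 3, 1, 7 → best response Sports.
Service A against Sports: payoffs 7, 5, 6 → best response Originals.
Service A against News: payoffs 5, 8, 1 → best response Licensed.
Service A against Bundled: payoffs 11, 3, 4 → best response Originals.
Service B against Originals: payoffs 8, 12, 4, 11 → best response Sports.
Service B against Licensed: payoffs 8, 10, 5, 6 → best response Sports.
Service B against Sports: payoffs 0, 7, 9, 12 → best response Bundled.
Mutual best responses: (Originals, Sports).

The unique pure-strategy Nash equilibrium is (Originals, Sports).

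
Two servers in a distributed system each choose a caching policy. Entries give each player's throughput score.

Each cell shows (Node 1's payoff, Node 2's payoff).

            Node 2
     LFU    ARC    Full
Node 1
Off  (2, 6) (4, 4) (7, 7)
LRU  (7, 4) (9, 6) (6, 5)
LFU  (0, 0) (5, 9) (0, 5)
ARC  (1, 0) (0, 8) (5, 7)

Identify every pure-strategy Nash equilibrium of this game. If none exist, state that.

Pure-strategy Nash equilibria: (Off, Full), (LRU, ARC)

(Off, LFU): Node 1 can switch to LRU (2 → 7). Not NE.
(Off, ARC): Node 1 can switch to LRU (4 → 9). Not NE.
(Off, Full): Node 1 gets 7, best alternative 6; Node 2 gets 7, best alternative 6. No profitable deviation — NE.
(LRU, LFU): Node 2 can switch to ARC (4 → 6). Not NE.
(LRU, ARC): Node 1 gets 9, best alternative 5; Node 2 gets 6, best alternative 5. No profitable deviation — NE.
(LRU, Full): Node 1 can switch to Off (6 → 7). Not NE.
(LFU, LFU): Node 1 can switch to Off (0 → 2). Not NE.
(LFU, ARC): Node 1 can switch to LRU (5 → 9). Not NE.
(The remaining 4 profiles each have a profitable deviation by the same check.)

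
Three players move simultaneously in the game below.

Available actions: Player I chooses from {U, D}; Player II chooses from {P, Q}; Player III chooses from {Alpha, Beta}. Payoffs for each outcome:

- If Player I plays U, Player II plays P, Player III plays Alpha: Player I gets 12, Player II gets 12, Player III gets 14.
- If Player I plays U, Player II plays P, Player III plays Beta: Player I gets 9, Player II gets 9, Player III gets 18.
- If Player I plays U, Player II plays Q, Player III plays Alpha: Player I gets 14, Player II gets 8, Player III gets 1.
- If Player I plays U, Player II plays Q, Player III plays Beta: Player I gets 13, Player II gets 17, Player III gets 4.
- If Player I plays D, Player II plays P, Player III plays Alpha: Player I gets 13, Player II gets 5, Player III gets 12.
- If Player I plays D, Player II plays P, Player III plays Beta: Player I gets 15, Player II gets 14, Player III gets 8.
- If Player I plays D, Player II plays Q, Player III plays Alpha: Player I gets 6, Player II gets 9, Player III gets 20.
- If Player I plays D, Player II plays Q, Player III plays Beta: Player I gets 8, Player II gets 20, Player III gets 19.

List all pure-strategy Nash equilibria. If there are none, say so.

Player I against (P, Alpha): payoffs 12, 13 → best response D.
Player I against (P, Beta): payoffs 9, 15 → best response D.
Player I against (Q, Alpha): payoffs 14, 6 → best response U.
Player I against (Q, Beta): payoffs 13, 8 → best response U.
Player II against (U, Alpha): payoffs 12, 8 → best response P.
Player II against (U, Beta): payoffs 9, 17 → best response Q.
Player II against (D, Alpha): payoffs 5, 9 → best response Q.
Player II against (D, Beta): payoffs 14, 20 → best response Q.
Player III against (U, P): payoffs 14, 18 → best response Beta.
Player III against (U, Q): payoffs 1, 4 → best response Beta.
Player III against (D, P): payoffs 12, 8 → best response Alpha.
Player III against (D, Q): payoffs 20, 19 → best response Alpha.
Mutual best responses: (U, Q, Beta).

(U, Q, Beta)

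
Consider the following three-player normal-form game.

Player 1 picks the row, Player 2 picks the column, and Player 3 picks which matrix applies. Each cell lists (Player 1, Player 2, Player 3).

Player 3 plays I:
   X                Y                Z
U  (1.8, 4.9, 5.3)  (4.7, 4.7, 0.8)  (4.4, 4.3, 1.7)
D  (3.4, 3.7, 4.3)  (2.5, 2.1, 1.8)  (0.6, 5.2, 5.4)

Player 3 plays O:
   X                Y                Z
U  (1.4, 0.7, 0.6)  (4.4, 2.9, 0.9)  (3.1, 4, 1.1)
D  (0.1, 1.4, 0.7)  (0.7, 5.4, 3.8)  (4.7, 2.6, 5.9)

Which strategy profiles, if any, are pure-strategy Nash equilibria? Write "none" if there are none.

This game has no pure Nash equilibrium.

Check each profile: it is a Nash equilibrium iff no player can strictly gain by switching unilaterally.
(U, X, I): Player 1 can switch to D (1.8 → 3.4). Not NE.
(U, X, O): Player 2 can switch to Y (0.7 → 2.9). Not NE.
(U, Y, I): Player 2 can switch to X (4.7 → 4.9). Not NE.
(U, Y, O): Player 2 can switch to Z (2.9 → 4). Not NE.
(U, Z, I): Player 2 can switch to X (4.3 → 4.9). Not NE.
(U, Z, O): Player 1 can switch to D (3.1 → 4.7). Not NE.
(D, X, I): Player 2 can switch to Z (3.7 → 5.2). Not NE.
(D, X, O): Player 1 can switch to U (0.1 → 1.4). Not NE.
(D, Y, I): Player 1 can switch to U (2.5 → 4.7). Not NE.
(D, Y, O): Player 1 can switch to U (0.7 → 4.4). Not NE.
(D, Z, I): Player 1 can switch to U (0.6 → 4.4). Not NE.
(D, Z, O): Player 2 can switch to Y (2.6 → 5.4). Not NE.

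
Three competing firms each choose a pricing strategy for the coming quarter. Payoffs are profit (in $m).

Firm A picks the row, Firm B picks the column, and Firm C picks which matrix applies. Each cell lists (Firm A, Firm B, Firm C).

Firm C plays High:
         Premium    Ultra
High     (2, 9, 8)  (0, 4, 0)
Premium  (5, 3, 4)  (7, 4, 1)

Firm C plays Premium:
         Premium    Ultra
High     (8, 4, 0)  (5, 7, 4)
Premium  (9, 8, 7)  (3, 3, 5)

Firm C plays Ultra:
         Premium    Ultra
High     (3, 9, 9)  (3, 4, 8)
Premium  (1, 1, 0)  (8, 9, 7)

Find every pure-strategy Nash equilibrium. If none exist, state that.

(High, Premium, Ultra) and (Premium, Premium, Premium) and (Premium, Ultra, Ultra)

(High, Premium, High): Firm A can switch to Premium (2 → 5). Not NE.
(High, Premium, Premium): Firm A can switch to Premium (8 → 9). Not NE.
(High, Premium, Ultra): Firm A gets 3, best alternative 1; Firm B gets 9, best alternative 4; Firm C gets 9, best alternative 8. No profitable deviation — NE.
(High, Ultra, High): Firm A can switch to Premium (0 → 7). Not NE.
(High, Ultra, Premium): Firm C can switch to Ultra (4 → 8). Not NE.
(High, Ultra, Ultra): Firm A can switch to Premium (3 → 8). Not NE.
(Premium, Premium, High): Firm B can switch to Ultra (3 → 4). Not NE.
(Premium, Premium, Premium): Firm A gets 9, best alternative 8; Firm B gets 8, best alternative 3; Firm C gets 7, best alternative 4. No profitable deviation — NE.
(Premium, Premium, Ultra): Firm A can switch to High (1 → 3). Not NE.
(Premium, Ultra, High): Firm C can switch to Premium (1 → 5). Not NE.
(Premium, Ultra, Ultra): Firm A gets 8, best alternative 3; Firm B gets 9, best alternative 1; Firm C gets 7, best alternative 5. No profitable deviation — NE.
(The remaining 1 profile has a profitable deviation by the same check.)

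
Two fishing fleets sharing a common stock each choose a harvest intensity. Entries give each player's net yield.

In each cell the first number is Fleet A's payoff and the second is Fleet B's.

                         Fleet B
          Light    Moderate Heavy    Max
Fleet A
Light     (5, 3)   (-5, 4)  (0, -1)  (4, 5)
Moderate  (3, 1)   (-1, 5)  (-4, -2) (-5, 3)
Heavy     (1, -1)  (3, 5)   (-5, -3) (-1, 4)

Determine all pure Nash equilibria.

The pure Nash equilibria are (Light, Max), (Heavy, Moderate).

Mark each player's best response to every combination of opponents' strategies; a profile where every player is best-responding is a pure Nash equilibrium.
Fleet A against Light: payoffs 5, 3, 1 → best response Light.
Fleet A against Moderate: payoffs -5, -1, 3 → best response Heavy.
Fleet A against Heavy: payoffs 0, -4, -5 → best response Light.
Fleet A against Max: payoffs 4, -5, -1 → best response Light.
Fleet B against Light: payoffs 3, 4, -1, 5 → best response Max.
Fleet B against Moderate: payoffs 1, 5, -2, 3 → best response Moderate.
Fleet B against Heavy: payoffs -1, 5, -3, 4 → best response Moderate.
Mutual best responses: (Light, Max); (Heavy, Moderate).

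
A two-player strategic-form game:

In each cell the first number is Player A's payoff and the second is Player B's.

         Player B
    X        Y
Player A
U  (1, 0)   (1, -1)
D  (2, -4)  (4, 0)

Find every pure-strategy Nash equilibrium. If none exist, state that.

Check each profile: it is a Nash equilibrium iff no player can strictly gain by switching unilaterally.
(U, X): Player A can switch to D (1 → 2). Not NE.
(U, Y): Player A can switch to D (1 → 4). Not NE.
(D, X): Player B can switch to Y (-4 → 0). Not NE.
(D, Y): Player A gets 4, best alternative 1; Player B gets 0, best alternative -4. No profitable deviation — NE.

(D, Y)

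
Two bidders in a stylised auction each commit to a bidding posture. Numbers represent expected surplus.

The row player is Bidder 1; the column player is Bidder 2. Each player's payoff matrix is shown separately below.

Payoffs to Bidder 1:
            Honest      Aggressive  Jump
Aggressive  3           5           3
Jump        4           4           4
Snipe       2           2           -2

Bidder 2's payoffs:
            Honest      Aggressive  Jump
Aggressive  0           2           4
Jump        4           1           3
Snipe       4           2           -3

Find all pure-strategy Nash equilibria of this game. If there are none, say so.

Pure NE: (Jump, Honest)

Bidder 1 against Honest: payoffs 3, 4, 2 → best response Jump.
Bidder 1 against Aggressive: payoffs 5, 4, 2 → best response Aggressive.
Bidder 1 against Jump: payoffs 3, 4, -2 → best response Jump.
Bidder 2 against Aggressive: payoffs 0, 2, 4 → best response Jump.
Bidder 2 against Jump: payoffs 4, 1, 3 → best response Honest.
Bidder 2 against Snipe: payoffs 4, 2, -3 → best response Honest.
Mutual best responses: (Jump, Honest).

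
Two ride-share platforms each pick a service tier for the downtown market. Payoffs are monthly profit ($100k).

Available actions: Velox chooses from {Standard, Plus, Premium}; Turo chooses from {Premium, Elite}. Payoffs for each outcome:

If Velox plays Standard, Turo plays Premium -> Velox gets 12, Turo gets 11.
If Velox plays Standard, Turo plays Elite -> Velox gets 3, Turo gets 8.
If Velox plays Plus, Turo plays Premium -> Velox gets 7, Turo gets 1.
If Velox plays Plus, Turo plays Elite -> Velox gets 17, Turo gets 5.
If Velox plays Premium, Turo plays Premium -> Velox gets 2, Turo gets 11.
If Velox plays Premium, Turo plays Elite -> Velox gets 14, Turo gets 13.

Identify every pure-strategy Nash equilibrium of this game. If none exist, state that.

(Standard, Premium): Velox gets 12, best alternative 7; Turo gets 11, best alternative 8. No profitable deviation — NE.
(Standard, Elite): Velox can switch to Plus (3 → 17). Not NE.
(Plus, Premium): Velox can switch to Standard (7 → 12). Not NE.
(Plus, Elite): Velox gets 17, best alternative 14; Turo gets 5, best alternative 1. No profitable deviation — NE.
(Premium, Premium): Velox can switch to Standard (2 → 12). Not NE.
(Premium, Elite): Velox can switch to Plus (14 → 17). Not NE.

Pure-strategy Nash equilibria: (Standard, Premium), (Plus, Elite)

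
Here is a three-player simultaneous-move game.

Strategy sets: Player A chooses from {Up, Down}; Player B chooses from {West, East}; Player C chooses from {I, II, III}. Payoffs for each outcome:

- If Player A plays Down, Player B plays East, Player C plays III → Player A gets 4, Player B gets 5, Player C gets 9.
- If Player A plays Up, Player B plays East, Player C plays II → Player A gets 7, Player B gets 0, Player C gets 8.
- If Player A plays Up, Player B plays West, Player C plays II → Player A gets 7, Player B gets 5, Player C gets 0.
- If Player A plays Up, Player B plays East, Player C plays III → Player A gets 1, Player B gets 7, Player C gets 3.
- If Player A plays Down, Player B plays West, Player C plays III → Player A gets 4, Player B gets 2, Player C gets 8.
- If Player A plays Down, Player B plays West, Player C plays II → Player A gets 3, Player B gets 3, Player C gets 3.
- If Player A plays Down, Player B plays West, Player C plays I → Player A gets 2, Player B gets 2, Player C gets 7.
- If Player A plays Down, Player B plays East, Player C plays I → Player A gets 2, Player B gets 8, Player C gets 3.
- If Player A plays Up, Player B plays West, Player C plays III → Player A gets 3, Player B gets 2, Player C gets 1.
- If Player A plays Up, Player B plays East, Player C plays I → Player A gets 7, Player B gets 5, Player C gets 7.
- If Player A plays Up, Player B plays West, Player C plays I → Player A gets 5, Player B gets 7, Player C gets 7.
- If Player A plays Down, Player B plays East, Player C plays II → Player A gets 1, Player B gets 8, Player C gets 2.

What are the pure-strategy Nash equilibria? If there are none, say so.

Mark each player's best response to every combination of opponents' strategies; a profile where every player is best-responding is a pure Nash equilibrium.
Player A against (West, I): payoffs 5, 2 → best response Up.
Player A against (West, II): payoffs 7, 3 → best response Up.
Player A against (West, III): payoffs 3, 4 → best response Down.
Player A against (East, I): payoffs 7, 2 → best response Up.
Player A against (East, II): payoffs 7, 1 → best response Up.
Player A against (East, III): payoffs 1, 4 → best response Down.
Player B against (Up, I): payoffs 7, 5 → best response West.
Player B against (Up, II): payoffs 5, 0 → best response West.
Player B against (Up, III): payoffs 2, 7 → best response East.
Player B against (Down, I): payoffs 2, 8 → best response East.
Player B against (Down, II): payoffs 3, 8 → best response East.
Player B against (Down, III): payoffs 2, 5 → best response East.
Player C against (Up, West): payoffs 7, 0, 1 → best response I.
Player C against (Up, East): payoffs 7, 8, 3 → best response II.
Player C against (Down, West): payoffs 7, 3, 8 → best response III.
Player C against (Down, East): payoffs 3, 2, 9 → best response III.
Mutual best responses: (Up, West, I); (Down, East, III).

Pure-strategy Nash equilibria: (Up, West, I); (Down, East, III)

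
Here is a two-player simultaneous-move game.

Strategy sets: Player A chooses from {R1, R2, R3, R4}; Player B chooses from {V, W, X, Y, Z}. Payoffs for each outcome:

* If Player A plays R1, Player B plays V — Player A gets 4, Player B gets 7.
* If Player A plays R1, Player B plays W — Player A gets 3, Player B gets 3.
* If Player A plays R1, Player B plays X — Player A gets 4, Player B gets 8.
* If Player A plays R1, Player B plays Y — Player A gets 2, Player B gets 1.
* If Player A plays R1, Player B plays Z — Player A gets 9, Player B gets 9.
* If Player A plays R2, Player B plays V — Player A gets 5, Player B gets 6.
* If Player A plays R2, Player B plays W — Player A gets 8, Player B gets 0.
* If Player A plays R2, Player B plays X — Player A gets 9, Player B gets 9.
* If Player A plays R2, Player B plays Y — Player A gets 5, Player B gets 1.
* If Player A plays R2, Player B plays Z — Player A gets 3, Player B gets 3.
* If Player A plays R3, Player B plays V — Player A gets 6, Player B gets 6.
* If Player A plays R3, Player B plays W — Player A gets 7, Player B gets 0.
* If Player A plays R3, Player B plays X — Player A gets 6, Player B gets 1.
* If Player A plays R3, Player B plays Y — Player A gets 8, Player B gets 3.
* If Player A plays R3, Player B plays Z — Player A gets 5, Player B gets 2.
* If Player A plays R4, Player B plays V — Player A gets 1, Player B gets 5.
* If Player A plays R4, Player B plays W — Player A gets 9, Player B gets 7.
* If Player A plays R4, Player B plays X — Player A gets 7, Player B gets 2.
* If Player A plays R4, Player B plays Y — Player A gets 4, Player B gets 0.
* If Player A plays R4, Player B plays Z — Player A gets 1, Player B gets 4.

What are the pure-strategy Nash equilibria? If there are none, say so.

Player A against V: payoffs 4, 5, 6, 1 → best response R3.
Player A against W: payoffs 3, 8, 7, 9 → best response R4.
Player A against X: payoffs 4, 9, 6, 7 → best response R2.
Player A against Y: payoffs 2, 5, 8, 4 → best response R3.
Player A against Z: payoffs 9, 3, 5, 1 → best response R1.
Player B against R1: payoffs 7, 3, 8, 1, 9 → best response Z.
Player B against R2: payoffs 6, 0, 9, 1, 3 → best response X.
Player B against R3: payoffs 6, 0, 1, 3, 2 → best response V.
Player B against R4: payoffs 5, 7, 2, 0, 4 → best response W.
Mutual best responses: (R1, Z); (R2, X); (R3, V); (R4, W).

Pure-strategy Nash equilibria: (R1, Z); (R2, X); (R3, V); (R4, W)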